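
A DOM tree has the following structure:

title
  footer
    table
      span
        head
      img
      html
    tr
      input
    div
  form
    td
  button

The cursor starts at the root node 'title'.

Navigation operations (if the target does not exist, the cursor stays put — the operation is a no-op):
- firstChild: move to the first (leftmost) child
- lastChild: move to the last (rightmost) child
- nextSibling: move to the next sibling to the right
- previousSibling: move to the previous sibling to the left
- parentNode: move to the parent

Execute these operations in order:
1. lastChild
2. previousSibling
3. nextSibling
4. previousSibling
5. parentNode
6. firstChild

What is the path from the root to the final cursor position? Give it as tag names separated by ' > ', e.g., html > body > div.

Answer: title > footer

Derivation:
After 1 (lastChild): button
After 2 (previousSibling): form
After 3 (nextSibling): button
After 4 (previousSibling): form
After 5 (parentNode): title
After 6 (firstChild): footer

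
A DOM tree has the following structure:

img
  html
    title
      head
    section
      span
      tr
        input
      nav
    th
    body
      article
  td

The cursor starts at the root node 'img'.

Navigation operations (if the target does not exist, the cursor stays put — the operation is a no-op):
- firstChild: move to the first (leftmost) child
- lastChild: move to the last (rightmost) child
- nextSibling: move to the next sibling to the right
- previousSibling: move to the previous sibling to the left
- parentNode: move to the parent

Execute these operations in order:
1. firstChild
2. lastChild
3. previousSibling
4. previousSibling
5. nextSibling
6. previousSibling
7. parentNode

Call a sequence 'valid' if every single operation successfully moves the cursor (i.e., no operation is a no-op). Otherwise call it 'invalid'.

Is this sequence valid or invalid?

Answer: valid

Derivation:
After 1 (firstChild): html
After 2 (lastChild): body
After 3 (previousSibling): th
After 4 (previousSibling): section
After 5 (nextSibling): th
After 6 (previousSibling): section
After 7 (parentNode): html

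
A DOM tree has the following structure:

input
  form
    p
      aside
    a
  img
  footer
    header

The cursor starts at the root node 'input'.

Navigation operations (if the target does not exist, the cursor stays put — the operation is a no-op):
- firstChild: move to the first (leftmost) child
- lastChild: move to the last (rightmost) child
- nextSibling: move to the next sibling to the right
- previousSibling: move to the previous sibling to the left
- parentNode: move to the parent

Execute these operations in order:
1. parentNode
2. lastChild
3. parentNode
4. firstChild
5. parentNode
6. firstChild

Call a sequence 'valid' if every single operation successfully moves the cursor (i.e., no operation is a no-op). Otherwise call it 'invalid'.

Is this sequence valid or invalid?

After 1 (parentNode): input (no-op, stayed)
After 2 (lastChild): footer
After 3 (parentNode): input
After 4 (firstChild): form
After 5 (parentNode): input
After 6 (firstChild): form

Answer: invalid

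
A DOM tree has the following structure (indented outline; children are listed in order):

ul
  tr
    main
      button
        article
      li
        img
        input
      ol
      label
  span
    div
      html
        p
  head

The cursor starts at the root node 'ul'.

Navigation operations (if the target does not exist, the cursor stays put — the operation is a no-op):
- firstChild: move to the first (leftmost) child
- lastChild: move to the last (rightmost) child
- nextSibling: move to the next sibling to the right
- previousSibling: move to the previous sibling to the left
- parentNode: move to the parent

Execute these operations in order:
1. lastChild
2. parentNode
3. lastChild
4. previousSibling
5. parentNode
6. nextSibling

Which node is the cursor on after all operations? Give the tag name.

After 1 (lastChild): head
After 2 (parentNode): ul
After 3 (lastChild): head
After 4 (previousSibling): span
After 5 (parentNode): ul
After 6 (nextSibling): ul (no-op, stayed)

Answer: ul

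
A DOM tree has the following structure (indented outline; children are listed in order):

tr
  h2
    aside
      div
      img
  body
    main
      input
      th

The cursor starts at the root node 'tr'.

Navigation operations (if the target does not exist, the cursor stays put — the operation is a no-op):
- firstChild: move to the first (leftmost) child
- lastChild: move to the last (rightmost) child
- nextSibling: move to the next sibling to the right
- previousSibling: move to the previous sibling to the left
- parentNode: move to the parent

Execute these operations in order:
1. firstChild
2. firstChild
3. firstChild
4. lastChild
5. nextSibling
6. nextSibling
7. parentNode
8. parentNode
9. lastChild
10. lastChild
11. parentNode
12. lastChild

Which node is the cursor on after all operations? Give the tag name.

After 1 (firstChild): h2
After 2 (firstChild): aside
After 3 (firstChild): div
After 4 (lastChild): div (no-op, stayed)
After 5 (nextSibling): img
After 6 (nextSibling): img (no-op, stayed)
After 7 (parentNode): aside
After 8 (parentNode): h2
After 9 (lastChild): aside
After 10 (lastChild): img
After 11 (parentNode): aside
After 12 (lastChild): img

Answer: img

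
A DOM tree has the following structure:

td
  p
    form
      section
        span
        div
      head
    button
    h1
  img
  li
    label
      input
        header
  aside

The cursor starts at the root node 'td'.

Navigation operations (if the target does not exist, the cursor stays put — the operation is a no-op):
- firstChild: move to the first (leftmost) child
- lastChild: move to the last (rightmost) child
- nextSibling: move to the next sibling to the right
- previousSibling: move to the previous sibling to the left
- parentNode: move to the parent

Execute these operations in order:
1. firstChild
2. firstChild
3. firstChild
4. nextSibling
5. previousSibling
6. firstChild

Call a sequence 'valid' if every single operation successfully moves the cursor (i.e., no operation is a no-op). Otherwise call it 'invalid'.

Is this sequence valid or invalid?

Answer: valid

Derivation:
After 1 (firstChild): p
After 2 (firstChild): form
After 3 (firstChild): section
After 4 (nextSibling): head
After 5 (previousSibling): section
After 6 (firstChild): span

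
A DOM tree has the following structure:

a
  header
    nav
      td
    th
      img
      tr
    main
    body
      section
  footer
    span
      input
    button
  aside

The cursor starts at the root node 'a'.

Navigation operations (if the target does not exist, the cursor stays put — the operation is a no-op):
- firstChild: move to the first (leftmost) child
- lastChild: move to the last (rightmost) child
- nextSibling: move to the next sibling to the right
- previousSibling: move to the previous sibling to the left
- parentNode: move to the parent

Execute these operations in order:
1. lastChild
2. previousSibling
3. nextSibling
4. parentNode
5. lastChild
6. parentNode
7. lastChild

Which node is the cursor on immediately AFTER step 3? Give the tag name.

Answer: aside

Derivation:
After 1 (lastChild): aside
After 2 (previousSibling): footer
After 3 (nextSibling): aside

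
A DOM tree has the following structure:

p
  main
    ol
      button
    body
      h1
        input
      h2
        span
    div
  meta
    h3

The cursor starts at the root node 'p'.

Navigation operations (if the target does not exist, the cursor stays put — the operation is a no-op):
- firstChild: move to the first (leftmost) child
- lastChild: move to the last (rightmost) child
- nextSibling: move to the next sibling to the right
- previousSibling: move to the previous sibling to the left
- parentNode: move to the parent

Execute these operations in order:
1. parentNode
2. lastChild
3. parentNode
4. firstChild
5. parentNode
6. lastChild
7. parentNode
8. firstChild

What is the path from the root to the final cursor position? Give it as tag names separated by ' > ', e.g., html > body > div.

After 1 (parentNode): p (no-op, stayed)
After 2 (lastChild): meta
After 3 (parentNode): p
After 4 (firstChild): main
After 5 (parentNode): p
After 6 (lastChild): meta
After 7 (parentNode): p
After 8 (firstChild): main

Answer: p > main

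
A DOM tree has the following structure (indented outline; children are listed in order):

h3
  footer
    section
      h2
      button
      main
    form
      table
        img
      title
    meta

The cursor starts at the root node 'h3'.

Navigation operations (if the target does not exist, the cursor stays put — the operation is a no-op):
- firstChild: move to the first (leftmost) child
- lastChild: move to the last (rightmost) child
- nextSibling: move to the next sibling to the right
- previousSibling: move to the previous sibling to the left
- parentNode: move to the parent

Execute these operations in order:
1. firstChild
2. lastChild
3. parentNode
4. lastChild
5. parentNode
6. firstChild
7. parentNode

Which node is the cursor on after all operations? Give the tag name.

Answer: footer

Derivation:
After 1 (firstChild): footer
After 2 (lastChild): meta
After 3 (parentNode): footer
After 4 (lastChild): meta
After 5 (parentNode): footer
After 6 (firstChild): section
After 7 (parentNode): footer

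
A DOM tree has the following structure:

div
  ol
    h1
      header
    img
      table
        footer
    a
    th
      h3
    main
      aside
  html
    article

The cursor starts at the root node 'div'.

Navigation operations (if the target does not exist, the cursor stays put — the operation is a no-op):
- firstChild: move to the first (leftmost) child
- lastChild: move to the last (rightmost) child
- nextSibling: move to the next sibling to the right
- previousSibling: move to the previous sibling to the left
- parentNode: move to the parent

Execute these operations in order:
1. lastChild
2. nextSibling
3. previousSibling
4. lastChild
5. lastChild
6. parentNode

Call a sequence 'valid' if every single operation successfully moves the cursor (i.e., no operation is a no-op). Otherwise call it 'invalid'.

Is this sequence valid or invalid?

Answer: invalid

Derivation:
After 1 (lastChild): html
After 2 (nextSibling): html (no-op, stayed)
After 3 (previousSibling): ol
After 4 (lastChild): main
After 5 (lastChild): aside
After 6 (parentNode): main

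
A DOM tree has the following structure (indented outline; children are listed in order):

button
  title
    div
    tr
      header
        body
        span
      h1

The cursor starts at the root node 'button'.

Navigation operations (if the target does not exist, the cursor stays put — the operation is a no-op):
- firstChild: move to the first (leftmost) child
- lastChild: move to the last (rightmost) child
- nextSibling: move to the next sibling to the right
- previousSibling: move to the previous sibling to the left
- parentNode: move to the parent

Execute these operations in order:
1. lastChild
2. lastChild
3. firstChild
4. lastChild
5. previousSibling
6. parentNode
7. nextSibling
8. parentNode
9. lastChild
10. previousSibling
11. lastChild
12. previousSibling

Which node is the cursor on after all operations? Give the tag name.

After 1 (lastChild): title
After 2 (lastChild): tr
After 3 (firstChild): header
After 4 (lastChild): span
After 5 (previousSibling): body
After 6 (parentNode): header
After 7 (nextSibling): h1
After 8 (parentNode): tr
After 9 (lastChild): h1
After 10 (previousSibling): header
After 11 (lastChild): span
After 12 (previousSibling): body

Answer: body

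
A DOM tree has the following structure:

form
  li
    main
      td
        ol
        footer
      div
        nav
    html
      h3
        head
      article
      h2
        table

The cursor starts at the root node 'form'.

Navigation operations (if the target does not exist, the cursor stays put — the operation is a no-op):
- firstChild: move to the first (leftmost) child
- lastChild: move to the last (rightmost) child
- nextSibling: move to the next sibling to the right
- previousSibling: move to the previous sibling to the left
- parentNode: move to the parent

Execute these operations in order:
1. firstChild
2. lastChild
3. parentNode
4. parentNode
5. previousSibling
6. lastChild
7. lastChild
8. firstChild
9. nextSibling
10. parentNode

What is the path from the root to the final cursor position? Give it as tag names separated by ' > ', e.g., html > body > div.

Answer: form > li > html

Derivation:
After 1 (firstChild): li
After 2 (lastChild): html
After 3 (parentNode): li
After 4 (parentNode): form
After 5 (previousSibling): form (no-op, stayed)
After 6 (lastChild): li
After 7 (lastChild): html
After 8 (firstChild): h3
After 9 (nextSibling): article
After 10 (parentNode): html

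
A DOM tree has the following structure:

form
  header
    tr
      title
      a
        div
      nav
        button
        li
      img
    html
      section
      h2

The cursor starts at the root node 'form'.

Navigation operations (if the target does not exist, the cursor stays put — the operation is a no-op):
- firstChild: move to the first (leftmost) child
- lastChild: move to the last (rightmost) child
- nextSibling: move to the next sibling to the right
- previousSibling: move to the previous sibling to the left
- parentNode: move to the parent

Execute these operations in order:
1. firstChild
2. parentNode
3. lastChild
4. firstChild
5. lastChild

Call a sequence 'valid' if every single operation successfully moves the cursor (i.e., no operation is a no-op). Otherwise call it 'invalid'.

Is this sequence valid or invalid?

After 1 (firstChild): header
After 2 (parentNode): form
After 3 (lastChild): header
After 4 (firstChild): tr
After 5 (lastChild): img

Answer: valid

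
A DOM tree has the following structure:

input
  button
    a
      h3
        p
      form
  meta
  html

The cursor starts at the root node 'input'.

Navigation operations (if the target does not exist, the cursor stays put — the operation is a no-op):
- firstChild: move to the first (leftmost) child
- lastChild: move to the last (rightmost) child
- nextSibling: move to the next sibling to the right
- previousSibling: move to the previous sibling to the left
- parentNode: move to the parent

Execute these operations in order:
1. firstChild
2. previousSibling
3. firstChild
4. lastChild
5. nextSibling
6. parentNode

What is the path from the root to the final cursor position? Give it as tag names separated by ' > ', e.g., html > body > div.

Answer: input > button > a

Derivation:
After 1 (firstChild): button
After 2 (previousSibling): button (no-op, stayed)
After 3 (firstChild): a
After 4 (lastChild): form
After 5 (nextSibling): form (no-op, stayed)
After 6 (parentNode): a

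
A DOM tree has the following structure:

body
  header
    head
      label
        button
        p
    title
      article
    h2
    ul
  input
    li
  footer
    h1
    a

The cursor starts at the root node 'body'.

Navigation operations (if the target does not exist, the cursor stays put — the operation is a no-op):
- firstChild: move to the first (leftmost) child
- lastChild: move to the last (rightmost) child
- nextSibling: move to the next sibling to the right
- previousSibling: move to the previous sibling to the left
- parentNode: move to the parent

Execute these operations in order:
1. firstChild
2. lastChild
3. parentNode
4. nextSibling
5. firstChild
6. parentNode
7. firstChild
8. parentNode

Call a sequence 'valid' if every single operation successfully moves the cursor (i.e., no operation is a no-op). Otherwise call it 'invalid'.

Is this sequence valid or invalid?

Answer: valid

Derivation:
After 1 (firstChild): header
After 2 (lastChild): ul
After 3 (parentNode): header
After 4 (nextSibling): input
After 5 (firstChild): li
After 6 (parentNode): input
After 7 (firstChild): li
After 8 (parentNode): input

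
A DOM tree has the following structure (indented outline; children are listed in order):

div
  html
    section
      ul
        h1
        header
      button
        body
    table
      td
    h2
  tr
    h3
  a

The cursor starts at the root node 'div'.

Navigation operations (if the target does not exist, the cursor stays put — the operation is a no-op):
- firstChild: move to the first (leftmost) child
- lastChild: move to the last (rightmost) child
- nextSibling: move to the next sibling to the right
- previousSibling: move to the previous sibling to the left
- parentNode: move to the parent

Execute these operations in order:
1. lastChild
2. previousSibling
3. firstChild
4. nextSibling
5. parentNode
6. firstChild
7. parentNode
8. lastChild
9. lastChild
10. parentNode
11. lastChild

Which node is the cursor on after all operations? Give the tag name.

Answer: h3

Derivation:
After 1 (lastChild): a
After 2 (previousSibling): tr
After 3 (firstChild): h3
After 4 (nextSibling): h3 (no-op, stayed)
After 5 (parentNode): tr
After 6 (firstChild): h3
After 7 (parentNode): tr
After 8 (lastChild): h3
After 9 (lastChild): h3 (no-op, stayed)
After 10 (parentNode): tr
After 11 (lastChild): h3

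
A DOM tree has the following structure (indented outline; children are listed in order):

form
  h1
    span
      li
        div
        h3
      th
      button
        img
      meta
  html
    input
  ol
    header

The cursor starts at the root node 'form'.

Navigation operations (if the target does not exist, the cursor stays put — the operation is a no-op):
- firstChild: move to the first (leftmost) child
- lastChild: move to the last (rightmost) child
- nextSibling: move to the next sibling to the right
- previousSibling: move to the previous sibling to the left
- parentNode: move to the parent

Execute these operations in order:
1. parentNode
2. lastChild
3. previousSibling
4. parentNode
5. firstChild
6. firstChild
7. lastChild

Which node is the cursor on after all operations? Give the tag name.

Answer: meta

Derivation:
After 1 (parentNode): form (no-op, stayed)
After 2 (lastChild): ol
After 3 (previousSibling): html
After 4 (parentNode): form
After 5 (firstChild): h1
After 6 (firstChild): span
After 7 (lastChild): meta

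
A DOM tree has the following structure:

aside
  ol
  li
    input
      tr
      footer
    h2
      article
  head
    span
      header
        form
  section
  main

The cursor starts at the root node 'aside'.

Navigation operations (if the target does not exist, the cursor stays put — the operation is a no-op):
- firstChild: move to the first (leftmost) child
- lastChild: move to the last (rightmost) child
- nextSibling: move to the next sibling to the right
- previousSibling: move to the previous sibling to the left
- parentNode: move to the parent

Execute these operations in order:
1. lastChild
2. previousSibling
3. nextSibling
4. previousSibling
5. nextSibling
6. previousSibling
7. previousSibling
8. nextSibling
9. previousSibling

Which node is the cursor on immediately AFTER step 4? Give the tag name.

Answer: section

Derivation:
After 1 (lastChild): main
After 2 (previousSibling): section
After 3 (nextSibling): main
After 4 (previousSibling): section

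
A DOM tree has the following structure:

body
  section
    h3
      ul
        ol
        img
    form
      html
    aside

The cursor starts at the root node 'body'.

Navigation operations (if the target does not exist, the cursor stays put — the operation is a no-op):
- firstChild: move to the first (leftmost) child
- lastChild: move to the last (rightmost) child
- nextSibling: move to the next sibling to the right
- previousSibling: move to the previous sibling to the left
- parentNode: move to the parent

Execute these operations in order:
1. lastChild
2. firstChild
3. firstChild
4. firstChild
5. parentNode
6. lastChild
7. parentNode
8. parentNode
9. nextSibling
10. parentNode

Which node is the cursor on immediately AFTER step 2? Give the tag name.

Answer: h3

Derivation:
After 1 (lastChild): section
After 2 (firstChild): h3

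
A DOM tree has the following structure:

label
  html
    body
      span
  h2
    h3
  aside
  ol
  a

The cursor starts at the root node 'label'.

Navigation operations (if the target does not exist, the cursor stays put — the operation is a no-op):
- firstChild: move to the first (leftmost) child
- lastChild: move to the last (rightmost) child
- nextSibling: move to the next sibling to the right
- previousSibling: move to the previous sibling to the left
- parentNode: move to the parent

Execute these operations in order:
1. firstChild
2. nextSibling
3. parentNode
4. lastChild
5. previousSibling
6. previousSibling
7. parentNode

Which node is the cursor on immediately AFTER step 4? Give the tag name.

After 1 (firstChild): html
After 2 (nextSibling): h2
After 3 (parentNode): label
After 4 (lastChild): a

Answer: a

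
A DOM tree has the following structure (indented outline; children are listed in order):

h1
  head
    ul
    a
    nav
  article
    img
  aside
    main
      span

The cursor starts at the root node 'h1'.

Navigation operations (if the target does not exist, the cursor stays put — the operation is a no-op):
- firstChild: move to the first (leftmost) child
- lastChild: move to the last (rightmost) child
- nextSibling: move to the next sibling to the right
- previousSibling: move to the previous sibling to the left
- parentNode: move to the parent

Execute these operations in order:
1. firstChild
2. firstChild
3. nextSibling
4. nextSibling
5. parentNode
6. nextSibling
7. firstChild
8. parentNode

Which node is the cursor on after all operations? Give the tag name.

Answer: article

Derivation:
After 1 (firstChild): head
After 2 (firstChild): ul
After 3 (nextSibling): a
After 4 (nextSibling): nav
After 5 (parentNode): head
After 6 (nextSibling): article
After 7 (firstChild): img
After 8 (parentNode): article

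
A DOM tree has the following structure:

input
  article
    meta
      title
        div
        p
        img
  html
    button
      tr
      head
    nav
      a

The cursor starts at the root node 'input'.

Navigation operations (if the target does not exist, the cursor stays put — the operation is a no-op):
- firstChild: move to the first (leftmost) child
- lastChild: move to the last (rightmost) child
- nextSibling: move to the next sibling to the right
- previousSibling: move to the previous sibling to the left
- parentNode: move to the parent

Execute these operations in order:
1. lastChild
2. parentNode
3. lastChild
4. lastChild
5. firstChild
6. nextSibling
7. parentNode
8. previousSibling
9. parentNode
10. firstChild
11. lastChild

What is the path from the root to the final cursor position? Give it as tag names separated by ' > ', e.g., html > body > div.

Answer: input > html > button > head

Derivation:
After 1 (lastChild): html
After 2 (parentNode): input
After 3 (lastChild): html
After 4 (lastChild): nav
After 5 (firstChild): a
After 6 (nextSibling): a (no-op, stayed)
After 7 (parentNode): nav
After 8 (previousSibling): button
After 9 (parentNode): html
After 10 (firstChild): button
After 11 (lastChild): head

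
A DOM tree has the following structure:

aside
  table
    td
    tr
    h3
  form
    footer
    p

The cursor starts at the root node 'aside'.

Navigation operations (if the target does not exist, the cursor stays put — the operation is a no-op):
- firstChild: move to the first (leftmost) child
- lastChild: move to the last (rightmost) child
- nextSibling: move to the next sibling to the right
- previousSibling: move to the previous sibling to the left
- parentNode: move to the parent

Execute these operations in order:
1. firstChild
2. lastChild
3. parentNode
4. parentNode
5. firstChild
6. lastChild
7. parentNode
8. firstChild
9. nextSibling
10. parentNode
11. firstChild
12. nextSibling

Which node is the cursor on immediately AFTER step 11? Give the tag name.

Answer: td

Derivation:
After 1 (firstChild): table
After 2 (lastChild): h3
After 3 (parentNode): table
After 4 (parentNode): aside
After 5 (firstChild): table
After 6 (lastChild): h3
After 7 (parentNode): table
After 8 (firstChild): td
After 9 (nextSibling): tr
After 10 (parentNode): table
After 11 (firstChild): td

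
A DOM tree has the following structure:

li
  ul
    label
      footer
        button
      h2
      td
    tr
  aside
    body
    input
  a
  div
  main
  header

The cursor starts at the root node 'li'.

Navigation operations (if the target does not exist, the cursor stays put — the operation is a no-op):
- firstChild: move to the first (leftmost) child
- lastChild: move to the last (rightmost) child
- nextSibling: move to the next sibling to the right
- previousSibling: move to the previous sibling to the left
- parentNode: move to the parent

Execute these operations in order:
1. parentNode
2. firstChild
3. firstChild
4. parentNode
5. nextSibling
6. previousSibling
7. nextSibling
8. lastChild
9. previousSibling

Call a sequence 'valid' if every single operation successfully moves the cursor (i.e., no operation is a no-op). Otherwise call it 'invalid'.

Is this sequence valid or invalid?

Answer: invalid

Derivation:
After 1 (parentNode): li (no-op, stayed)
After 2 (firstChild): ul
After 3 (firstChild): label
After 4 (parentNode): ul
After 5 (nextSibling): aside
After 6 (previousSibling): ul
After 7 (nextSibling): aside
After 8 (lastChild): input
After 9 (previousSibling): body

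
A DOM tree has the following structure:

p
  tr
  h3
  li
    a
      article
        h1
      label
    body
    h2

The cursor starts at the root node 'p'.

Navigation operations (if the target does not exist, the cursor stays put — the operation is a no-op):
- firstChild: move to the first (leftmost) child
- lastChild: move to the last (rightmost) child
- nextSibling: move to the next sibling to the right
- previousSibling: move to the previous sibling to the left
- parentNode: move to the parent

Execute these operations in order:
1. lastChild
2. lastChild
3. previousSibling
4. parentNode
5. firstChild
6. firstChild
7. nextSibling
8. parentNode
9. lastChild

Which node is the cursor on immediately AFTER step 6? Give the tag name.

After 1 (lastChild): li
After 2 (lastChild): h2
After 3 (previousSibling): body
After 4 (parentNode): li
After 5 (firstChild): a
After 6 (firstChild): article

Answer: article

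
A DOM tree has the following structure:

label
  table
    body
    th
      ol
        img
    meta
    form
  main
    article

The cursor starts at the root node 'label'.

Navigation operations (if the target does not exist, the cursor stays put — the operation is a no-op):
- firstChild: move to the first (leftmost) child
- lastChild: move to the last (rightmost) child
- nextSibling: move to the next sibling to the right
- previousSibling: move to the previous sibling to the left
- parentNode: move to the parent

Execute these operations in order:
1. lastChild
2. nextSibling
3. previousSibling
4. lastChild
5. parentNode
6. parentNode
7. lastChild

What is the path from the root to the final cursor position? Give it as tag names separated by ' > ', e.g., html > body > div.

After 1 (lastChild): main
After 2 (nextSibling): main (no-op, stayed)
After 3 (previousSibling): table
After 4 (lastChild): form
After 5 (parentNode): table
After 6 (parentNode): label
After 7 (lastChild): main

Answer: label > main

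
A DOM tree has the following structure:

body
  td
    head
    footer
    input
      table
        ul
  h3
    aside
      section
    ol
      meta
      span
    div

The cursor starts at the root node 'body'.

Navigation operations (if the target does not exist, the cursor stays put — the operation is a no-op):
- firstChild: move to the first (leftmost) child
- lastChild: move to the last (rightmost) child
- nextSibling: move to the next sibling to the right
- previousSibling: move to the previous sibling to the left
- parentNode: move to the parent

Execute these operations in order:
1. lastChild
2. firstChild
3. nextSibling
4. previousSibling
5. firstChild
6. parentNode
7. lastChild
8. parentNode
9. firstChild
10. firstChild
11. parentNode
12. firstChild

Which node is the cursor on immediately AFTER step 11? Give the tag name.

After 1 (lastChild): h3
After 2 (firstChild): aside
After 3 (nextSibling): ol
After 4 (previousSibling): aside
After 5 (firstChild): section
After 6 (parentNode): aside
After 7 (lastChild): section
After 8 (parentNode): aside
After 9 (firstChild): section
After 10 (firstChild): section (no-op, stayed)
After 11 (parentNode): aside

Answer: aside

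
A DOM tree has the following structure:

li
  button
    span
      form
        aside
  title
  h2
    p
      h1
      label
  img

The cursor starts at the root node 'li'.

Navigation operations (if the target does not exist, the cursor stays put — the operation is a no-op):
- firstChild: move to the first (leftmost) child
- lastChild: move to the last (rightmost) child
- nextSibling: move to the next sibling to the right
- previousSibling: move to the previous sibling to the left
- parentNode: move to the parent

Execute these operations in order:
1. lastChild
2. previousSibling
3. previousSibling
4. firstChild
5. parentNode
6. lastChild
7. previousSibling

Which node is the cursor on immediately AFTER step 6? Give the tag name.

After 1 (lastChild): img
After 2 (previousSibling): h2
After 3 (previousSibling): title
After 4 (firstChild): title (no-op, stayed)
After 5 (parentNode): li
After 6 (lastChild): img

Answer: img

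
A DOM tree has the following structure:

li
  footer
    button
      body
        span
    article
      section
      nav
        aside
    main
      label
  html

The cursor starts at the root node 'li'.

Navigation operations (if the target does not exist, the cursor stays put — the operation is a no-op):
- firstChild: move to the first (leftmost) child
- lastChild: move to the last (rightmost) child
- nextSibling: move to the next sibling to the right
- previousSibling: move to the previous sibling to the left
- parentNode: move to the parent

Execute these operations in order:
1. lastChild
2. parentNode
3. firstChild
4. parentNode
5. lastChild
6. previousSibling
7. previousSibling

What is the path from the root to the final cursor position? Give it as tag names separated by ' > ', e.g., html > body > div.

After 1 (lastChild): html
After 2 (parentNode): li
After 3 (firstChild): footer
After 4 (parentNode): li
After 5 (lastChild): html
After 6 (previousSibling): footer
After 7 (previousSibling): footer (no-op, stayed)

Answer: li > footer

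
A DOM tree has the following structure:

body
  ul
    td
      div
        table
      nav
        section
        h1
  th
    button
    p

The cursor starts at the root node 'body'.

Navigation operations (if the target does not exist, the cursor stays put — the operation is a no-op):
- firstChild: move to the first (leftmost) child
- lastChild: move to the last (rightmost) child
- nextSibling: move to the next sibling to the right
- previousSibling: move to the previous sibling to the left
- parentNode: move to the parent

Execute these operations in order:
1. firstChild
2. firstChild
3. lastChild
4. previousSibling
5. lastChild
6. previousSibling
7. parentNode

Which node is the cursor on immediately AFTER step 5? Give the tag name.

Answer: table

Derivation:
After 1 (firstChild): ul
After 2 (firstChild): td
After 3 (lastChild): nav
After 4 (previousSibling): div
After 5 (lastChild): table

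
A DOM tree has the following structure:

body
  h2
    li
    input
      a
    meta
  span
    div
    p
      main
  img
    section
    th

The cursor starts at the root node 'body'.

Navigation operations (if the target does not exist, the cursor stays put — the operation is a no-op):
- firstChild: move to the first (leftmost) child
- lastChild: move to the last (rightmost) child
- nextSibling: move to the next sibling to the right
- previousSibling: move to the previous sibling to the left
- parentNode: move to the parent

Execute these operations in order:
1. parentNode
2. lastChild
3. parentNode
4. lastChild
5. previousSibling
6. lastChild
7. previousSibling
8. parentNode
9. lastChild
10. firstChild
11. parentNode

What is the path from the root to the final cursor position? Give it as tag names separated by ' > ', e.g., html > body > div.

After 1 (parentNode): body (no-op, stayed)
After 2 (lastChild): img
After 3 (parentNode): body
After 4 (lastChild): img
After 5 (previousSibling): span
After 6 (lastChild): p
After 7 (previousSibling): div
After 8 (parentNode): span
After 9 (lastChild): p
After 10 (firstChild): main
After 11 (parentNode): p

Answer: body > span > p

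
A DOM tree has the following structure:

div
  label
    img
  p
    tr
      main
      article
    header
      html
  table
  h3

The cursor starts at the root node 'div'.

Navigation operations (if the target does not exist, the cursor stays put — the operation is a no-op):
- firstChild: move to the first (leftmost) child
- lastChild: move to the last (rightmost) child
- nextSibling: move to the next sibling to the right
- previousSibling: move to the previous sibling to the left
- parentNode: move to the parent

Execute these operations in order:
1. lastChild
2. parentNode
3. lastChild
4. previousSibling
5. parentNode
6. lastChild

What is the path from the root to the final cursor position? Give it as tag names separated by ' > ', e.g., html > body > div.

After 1 (lastChild): h3
After 2 (parentNode): div
After 3 (lastChild): h3
After 4 (previousSibling): table
After 5 (parentNode): div
After 6 (lastChild): h3

Answer: div > h3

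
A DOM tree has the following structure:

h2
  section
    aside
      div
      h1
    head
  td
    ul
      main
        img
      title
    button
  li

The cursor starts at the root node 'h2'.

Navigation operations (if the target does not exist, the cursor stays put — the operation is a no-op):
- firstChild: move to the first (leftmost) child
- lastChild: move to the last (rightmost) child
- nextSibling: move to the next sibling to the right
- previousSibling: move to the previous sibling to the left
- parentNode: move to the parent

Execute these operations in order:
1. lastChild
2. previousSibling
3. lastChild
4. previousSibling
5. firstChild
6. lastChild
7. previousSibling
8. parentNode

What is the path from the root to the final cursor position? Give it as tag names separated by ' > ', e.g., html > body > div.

After 1 (lastChild): li
After 2 (previousSibling): td
After 3 (lastChild): button
After 4 (previousSibling): ul
After 5 (firstChild): main
After 6 (lastChild): img
After 7 (previousSibling): img (no-op, stayed)
After 8 (parentNode): main

Answer: h2 > td > ul > main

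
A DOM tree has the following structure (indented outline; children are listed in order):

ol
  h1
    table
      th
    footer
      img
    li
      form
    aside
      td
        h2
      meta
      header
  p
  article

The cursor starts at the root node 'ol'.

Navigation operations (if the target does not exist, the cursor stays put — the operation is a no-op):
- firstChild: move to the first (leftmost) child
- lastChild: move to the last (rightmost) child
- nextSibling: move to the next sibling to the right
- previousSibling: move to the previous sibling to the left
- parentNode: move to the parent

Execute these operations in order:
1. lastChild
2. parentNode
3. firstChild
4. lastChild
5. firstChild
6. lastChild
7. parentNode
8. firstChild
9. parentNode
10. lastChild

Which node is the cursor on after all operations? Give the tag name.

After 1 (lastChild): article
After 2 (parentNode): ol
After 3 (firstChild): h1
After 4 (lastChild): aside
After 5 (firstChild): td
After 6 (lastChild): h2
After 7 (parentNode): td
After 8 (firstChild): h2
After 9 (parentNode): td
After 10 (lastChild): h2

Answer: h2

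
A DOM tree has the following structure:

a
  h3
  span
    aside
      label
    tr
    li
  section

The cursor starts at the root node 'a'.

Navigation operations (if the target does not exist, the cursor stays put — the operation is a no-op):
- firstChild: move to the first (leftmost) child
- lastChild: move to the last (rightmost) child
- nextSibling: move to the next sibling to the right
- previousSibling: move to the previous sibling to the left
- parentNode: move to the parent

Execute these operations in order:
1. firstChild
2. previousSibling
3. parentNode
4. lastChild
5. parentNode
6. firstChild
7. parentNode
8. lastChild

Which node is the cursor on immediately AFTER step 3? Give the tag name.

Answer: a

Derivation:
After 1 (firstChild): h3
After 2 (previousSibling): h3 (no-op, stayed)
After 3 (parentNode): a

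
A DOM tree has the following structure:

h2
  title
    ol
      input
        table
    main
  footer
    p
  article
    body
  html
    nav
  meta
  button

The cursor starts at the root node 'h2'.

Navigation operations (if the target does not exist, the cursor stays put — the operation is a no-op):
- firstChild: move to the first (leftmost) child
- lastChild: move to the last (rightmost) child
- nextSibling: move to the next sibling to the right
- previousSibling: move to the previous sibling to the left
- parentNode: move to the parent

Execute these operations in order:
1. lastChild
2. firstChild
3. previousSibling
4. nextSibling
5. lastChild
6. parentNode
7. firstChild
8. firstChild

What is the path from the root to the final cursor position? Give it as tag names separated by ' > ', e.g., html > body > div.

Answer: h2 > title > ol

Derivation:
After 1 (lastChild): button
After 2 (firstChild): button (no-op, stayed)
After 3 (previousSibling): meta
After 4 (nextSibling): button
After 5 (lastChild): button (no-op, stayed)
After 6 (parentNode): h2
After 7 (firstChild): title
After 8 (firstChild): ol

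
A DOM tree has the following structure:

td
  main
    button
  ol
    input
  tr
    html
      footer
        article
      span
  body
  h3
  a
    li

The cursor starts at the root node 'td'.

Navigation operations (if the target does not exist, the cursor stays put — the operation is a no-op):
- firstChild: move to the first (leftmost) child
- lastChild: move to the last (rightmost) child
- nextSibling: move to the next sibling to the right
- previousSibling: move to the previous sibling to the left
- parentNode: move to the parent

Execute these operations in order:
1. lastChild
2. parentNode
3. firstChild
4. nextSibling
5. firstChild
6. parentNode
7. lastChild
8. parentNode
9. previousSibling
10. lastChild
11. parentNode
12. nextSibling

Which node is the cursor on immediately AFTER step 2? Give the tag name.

After 1 (lastChild): a
After 2 (parentNode): td

Answer: td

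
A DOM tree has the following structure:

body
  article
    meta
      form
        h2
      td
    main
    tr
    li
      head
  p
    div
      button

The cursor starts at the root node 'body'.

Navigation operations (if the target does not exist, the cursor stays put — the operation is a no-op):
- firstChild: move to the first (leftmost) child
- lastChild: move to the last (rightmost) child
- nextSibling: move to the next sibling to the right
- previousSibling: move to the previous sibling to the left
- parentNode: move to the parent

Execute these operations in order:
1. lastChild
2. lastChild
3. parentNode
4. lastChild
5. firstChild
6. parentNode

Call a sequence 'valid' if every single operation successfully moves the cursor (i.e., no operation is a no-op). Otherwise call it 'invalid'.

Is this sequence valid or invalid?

After 1 (lastChild): p
After 2 (lastChild): div
After 3 (parentNode): p
After 4 (lastChild): div
After 5 (firstChild): button
After 6 (parentNode): div

Answer: valid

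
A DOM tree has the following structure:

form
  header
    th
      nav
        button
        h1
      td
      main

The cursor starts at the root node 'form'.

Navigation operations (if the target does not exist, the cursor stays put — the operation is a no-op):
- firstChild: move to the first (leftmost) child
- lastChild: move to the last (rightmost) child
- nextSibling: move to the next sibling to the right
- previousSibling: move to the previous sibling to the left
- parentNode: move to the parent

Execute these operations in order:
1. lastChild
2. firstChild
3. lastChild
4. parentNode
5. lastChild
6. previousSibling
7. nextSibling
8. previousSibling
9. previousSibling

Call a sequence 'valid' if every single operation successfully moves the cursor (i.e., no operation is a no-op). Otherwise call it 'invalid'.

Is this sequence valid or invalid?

Answer: valid

Derivation:
After 1 (lastChild): header
After 2 (firstChild): th
After 3 (lastChild): main
After 4 (parentNode): th
After 5 (lastChild): main
After 6 (previousSibling): td
After 7 (nextSibling): main
After 8 (previousSibling): td
After 9 (previousSibling): nav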